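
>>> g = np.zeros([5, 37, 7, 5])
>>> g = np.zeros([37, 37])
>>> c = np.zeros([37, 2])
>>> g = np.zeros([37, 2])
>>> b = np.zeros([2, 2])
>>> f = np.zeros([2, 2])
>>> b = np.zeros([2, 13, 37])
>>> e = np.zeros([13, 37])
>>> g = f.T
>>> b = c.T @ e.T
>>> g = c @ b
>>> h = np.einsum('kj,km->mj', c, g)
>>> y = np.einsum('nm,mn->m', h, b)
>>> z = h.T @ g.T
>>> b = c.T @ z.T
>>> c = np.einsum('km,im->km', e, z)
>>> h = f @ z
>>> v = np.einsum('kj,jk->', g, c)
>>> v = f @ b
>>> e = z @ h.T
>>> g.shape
(37, 13)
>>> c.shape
(13, 37)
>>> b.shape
(2, 2)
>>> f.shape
(2, 2)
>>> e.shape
(2, 2)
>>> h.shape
(2, 37)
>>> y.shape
(2,)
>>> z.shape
(2, 37)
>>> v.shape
(2, 2)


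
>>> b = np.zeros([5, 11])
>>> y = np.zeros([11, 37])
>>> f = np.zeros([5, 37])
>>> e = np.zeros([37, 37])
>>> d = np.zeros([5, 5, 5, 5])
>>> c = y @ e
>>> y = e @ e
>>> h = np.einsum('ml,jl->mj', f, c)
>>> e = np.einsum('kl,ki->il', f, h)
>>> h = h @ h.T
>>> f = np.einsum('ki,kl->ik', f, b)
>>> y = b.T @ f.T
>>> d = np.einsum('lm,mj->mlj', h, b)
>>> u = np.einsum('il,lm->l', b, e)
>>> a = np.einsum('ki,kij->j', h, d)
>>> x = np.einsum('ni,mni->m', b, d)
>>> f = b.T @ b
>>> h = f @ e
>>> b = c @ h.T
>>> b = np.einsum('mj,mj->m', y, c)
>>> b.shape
(11,)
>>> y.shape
(11, 37)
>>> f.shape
(11, 11)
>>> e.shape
(11, 37)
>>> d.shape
(5, 5, 11)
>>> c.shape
(11, 37)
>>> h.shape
(11, 37)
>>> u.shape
(11,)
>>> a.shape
(11,)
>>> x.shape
(5,)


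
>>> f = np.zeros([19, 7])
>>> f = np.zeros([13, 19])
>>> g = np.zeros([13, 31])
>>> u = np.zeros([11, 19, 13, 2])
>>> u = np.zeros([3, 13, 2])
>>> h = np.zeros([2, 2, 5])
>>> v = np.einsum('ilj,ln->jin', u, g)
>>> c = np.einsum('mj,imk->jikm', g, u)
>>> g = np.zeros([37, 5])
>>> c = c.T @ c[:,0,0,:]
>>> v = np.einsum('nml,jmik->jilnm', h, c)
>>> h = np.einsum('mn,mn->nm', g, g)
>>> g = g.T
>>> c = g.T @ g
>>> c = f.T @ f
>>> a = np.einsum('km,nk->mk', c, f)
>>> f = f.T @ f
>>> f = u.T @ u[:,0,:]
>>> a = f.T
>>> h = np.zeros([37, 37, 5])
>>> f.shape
(2, 13, 2)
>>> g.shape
(5, 37)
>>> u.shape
(3, 13, 2)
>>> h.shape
(37, 37, 5)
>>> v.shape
(13, 3, 5, 2, 2)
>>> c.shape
(19, 19)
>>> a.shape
(2, 13, 2)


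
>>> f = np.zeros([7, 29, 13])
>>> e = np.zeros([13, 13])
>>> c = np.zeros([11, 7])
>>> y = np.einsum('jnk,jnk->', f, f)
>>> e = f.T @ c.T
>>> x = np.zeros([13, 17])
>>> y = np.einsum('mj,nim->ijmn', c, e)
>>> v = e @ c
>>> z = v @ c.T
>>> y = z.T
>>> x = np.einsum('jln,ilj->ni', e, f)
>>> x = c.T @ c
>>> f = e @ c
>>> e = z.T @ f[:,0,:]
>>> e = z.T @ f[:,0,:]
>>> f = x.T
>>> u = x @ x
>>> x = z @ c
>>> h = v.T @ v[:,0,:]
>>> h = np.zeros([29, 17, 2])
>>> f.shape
(7, 7)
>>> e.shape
(11, 29, 7)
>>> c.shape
(11, 7)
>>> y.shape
(11, 29, 13)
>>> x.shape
(13, 29, 7)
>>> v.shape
(13, 29, 7)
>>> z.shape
(13, 29, 11)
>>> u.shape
(7, 7)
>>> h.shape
(29, 17, 2)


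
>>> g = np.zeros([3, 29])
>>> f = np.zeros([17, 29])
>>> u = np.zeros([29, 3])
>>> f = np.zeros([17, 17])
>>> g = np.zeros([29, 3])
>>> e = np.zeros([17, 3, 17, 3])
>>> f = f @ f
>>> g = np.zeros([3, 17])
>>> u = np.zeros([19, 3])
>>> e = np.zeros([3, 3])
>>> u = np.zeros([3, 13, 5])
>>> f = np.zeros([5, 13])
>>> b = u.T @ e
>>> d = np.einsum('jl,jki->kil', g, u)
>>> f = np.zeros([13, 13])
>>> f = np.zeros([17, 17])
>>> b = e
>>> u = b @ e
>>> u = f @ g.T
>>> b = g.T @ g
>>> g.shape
(3, 17)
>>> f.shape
(17, 17)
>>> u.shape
(17, 3)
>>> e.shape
(3, 3)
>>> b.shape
(17, 17)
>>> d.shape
(13, 5, 17)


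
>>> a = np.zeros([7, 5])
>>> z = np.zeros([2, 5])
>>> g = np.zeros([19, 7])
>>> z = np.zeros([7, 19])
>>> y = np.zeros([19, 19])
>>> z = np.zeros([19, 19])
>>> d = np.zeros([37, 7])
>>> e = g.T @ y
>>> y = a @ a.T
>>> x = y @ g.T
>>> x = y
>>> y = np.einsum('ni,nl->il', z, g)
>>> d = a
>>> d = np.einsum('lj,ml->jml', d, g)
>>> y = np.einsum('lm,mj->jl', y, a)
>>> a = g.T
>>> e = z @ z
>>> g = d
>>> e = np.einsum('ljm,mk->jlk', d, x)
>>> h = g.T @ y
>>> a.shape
(7, 19)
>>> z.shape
(19, 19)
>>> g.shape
(5, 19, 7)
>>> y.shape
(5, 19)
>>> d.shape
(5, 19, 7)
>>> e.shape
(19, 5, 7)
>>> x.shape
(7, 7)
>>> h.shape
(7, 19, 19)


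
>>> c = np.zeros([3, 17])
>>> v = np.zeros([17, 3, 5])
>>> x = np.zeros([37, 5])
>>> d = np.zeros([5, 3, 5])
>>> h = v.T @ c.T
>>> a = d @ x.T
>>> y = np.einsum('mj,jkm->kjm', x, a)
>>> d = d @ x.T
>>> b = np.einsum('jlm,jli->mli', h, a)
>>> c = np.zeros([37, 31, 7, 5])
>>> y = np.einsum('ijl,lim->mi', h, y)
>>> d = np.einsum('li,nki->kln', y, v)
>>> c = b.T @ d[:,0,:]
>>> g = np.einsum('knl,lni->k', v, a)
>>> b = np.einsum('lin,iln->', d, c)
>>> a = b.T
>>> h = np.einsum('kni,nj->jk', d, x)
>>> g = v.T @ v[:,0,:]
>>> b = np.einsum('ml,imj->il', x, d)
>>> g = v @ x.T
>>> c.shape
(37, 3, 17)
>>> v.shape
(17, 3, 5)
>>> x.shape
(37, 5)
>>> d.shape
(3, 37, 17)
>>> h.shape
(5, 3)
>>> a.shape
()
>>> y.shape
(37, 5)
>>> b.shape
(3, 5)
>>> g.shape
(17, 3, 37)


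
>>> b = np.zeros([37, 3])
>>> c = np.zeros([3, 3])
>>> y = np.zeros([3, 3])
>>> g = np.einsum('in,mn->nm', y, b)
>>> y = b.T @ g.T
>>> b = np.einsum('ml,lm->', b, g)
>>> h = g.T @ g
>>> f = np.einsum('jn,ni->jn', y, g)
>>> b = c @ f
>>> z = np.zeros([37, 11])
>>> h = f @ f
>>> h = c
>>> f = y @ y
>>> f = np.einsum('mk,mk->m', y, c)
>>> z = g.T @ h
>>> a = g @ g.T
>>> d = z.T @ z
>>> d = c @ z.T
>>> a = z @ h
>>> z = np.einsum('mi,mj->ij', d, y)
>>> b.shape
(3, 3)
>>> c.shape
(3, 3)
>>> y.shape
(3, 3)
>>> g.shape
(3, 37)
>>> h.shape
(3, 3)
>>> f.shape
(3,)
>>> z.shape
(37, 3)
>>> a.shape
(37, 3)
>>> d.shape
(3, 37)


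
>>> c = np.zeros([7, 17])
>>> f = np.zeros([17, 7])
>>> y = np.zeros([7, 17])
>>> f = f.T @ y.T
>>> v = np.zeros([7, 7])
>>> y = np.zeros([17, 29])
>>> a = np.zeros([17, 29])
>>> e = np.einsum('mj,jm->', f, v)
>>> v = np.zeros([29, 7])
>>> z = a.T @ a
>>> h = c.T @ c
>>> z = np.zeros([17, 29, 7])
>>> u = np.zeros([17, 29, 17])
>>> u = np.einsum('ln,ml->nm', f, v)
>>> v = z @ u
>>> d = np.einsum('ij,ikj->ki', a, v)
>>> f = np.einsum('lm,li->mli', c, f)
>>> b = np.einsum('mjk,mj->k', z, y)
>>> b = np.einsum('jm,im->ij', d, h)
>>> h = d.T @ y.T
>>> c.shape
(7, 17)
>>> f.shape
(17, 7, 7)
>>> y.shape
(17, 29)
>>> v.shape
(17, 29, 29)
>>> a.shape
(17, 29)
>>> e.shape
()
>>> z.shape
(17, 29, 7)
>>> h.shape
(17, 17)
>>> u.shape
(7, 29)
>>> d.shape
(29, 17)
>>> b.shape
(17, 29)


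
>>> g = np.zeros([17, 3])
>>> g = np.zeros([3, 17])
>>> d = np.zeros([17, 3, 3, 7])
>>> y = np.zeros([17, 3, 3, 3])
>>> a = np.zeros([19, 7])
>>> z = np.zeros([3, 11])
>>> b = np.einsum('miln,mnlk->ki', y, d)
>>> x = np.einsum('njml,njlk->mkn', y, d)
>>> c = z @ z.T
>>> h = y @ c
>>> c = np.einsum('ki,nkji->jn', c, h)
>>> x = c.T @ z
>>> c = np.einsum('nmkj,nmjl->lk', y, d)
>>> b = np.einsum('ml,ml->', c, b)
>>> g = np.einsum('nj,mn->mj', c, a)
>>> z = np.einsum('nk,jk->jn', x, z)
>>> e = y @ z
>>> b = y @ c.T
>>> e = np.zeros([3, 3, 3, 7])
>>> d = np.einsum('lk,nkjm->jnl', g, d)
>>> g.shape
(19, 3)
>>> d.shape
(3, 17, 19)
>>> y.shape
(17, 3, 3, 3)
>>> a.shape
(19, 7)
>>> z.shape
(3, 17)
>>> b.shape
(17, 3, 3, 7)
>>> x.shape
(17, 11)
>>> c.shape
(7, 3)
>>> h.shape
(17, 3, 3, 3)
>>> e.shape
(3, 3, 3, 7)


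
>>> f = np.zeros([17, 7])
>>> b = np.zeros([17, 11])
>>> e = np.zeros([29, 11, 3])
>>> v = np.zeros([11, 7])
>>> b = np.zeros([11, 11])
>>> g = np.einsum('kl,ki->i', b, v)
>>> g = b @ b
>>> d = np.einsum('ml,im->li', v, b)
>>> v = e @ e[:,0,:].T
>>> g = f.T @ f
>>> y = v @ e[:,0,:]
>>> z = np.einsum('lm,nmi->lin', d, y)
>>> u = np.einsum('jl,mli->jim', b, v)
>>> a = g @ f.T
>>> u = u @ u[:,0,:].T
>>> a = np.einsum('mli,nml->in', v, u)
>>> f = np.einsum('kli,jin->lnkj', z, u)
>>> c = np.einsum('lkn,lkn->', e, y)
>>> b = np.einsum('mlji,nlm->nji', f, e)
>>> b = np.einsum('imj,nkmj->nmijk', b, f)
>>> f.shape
(3, 11, 7, 11)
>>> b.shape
(3, 7, 29, 11, 11)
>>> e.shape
(29, 11, 3)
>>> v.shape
(29, 11, 29)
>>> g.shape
(7, 7)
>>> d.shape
(7, 11)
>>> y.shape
(29, 11, 3)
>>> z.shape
(7, 3, 29)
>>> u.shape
(11, 29, 11)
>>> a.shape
(29, 11)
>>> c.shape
()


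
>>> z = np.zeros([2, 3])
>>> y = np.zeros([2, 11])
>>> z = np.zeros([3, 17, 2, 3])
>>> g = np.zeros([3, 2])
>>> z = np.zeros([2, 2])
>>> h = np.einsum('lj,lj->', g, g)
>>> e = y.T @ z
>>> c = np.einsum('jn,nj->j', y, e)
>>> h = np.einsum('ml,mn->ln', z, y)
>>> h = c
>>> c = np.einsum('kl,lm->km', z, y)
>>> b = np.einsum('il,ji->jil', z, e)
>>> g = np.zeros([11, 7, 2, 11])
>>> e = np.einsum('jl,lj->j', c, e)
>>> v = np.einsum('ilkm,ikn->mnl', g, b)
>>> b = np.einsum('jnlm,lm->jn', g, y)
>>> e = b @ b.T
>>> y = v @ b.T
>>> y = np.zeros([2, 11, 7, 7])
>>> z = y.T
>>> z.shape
(7, 7, 11, 2)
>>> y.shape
(2, 11, 7, 7)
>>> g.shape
(11, 7, 2, 11)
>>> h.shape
(2,)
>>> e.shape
(11, 11)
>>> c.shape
(2, 11)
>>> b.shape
(11, 7)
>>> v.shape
(11, 2, 7)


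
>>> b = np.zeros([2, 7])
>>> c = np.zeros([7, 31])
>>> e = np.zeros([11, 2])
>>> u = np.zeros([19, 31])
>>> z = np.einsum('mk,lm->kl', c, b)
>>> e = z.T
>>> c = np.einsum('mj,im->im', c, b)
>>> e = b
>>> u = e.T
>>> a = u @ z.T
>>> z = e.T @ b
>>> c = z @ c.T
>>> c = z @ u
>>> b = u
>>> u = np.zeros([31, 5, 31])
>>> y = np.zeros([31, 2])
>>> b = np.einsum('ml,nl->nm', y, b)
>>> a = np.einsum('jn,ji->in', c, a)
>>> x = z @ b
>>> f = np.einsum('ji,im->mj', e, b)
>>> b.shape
(7, 31)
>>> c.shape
(7, 2)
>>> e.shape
(2, 7)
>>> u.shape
(31, 5, 31)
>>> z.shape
(7, 7)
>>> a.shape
(31, 2)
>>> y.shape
(31, 2)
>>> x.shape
(7, 31)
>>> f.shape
(31, 2)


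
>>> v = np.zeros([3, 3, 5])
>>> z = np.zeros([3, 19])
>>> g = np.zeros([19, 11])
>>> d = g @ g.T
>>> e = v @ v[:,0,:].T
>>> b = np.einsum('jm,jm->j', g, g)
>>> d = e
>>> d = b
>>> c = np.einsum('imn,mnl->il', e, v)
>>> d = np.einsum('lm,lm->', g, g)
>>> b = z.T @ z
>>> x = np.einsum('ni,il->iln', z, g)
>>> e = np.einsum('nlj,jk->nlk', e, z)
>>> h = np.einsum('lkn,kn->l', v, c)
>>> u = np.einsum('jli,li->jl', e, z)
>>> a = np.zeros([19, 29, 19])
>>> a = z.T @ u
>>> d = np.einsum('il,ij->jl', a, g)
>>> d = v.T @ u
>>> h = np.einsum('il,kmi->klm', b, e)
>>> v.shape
(3, 3, 5)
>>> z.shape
(3, 19)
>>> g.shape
(19, 11)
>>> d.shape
(5, 3, 3)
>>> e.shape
(3, 3, 19)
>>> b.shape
(19, 19)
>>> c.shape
(3, 5)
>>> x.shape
(19, 11, 3)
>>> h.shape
(3, 19, 3)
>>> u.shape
(3, 3)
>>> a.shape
(19, 3)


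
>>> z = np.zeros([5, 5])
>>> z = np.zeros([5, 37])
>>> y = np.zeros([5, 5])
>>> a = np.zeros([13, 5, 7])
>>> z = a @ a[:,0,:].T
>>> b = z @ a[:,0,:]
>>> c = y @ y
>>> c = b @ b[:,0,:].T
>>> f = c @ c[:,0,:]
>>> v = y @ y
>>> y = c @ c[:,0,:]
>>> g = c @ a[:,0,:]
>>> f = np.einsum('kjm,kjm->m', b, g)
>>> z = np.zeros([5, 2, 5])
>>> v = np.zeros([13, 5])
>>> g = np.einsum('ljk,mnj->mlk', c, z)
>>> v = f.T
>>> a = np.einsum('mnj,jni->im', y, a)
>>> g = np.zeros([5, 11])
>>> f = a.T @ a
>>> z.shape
(5, 2, 5)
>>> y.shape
(13, 5, 13)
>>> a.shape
(7, 13)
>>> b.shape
(13, 5, 7)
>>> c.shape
(13, 5, 13)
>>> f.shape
(13, 13)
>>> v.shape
(7,)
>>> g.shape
(5, 11)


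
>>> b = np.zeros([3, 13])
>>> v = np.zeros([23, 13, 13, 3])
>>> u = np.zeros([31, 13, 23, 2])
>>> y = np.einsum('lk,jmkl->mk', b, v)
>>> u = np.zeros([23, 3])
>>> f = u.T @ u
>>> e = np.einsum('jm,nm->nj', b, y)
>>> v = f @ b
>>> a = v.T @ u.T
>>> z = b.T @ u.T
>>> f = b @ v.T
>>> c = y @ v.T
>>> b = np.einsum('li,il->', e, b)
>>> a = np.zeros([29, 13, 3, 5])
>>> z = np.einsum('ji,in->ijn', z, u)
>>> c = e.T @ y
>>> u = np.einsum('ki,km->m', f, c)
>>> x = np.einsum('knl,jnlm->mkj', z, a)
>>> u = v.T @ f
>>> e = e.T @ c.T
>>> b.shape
()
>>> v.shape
(3, 13)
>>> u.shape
(13, 3)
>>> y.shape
(13, 13)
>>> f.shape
(3, 3)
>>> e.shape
(3, 3)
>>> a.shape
(29, 13, 3, 5)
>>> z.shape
(23, 13, 3)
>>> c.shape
(3, 13)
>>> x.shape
(5, 23, 29)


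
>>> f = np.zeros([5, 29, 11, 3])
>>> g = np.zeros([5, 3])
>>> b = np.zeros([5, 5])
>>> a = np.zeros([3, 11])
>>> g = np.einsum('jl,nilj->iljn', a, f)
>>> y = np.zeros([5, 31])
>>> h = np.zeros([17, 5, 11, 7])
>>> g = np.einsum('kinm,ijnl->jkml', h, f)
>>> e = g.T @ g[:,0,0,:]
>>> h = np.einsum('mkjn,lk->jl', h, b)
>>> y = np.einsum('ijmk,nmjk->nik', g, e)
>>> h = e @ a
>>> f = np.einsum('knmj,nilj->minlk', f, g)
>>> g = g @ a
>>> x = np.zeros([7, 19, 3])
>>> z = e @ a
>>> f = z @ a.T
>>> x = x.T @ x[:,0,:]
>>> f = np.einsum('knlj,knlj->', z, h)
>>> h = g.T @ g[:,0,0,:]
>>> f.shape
()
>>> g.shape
(29, 17, 7, 11)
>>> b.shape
(5, 5)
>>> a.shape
(3, 11)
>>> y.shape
(3, 29, 3)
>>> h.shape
(11, 7, 17, 11)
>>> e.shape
(3, 7, 17, 3)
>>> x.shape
(3, 19, 3)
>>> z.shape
(3, 7, 17, 11)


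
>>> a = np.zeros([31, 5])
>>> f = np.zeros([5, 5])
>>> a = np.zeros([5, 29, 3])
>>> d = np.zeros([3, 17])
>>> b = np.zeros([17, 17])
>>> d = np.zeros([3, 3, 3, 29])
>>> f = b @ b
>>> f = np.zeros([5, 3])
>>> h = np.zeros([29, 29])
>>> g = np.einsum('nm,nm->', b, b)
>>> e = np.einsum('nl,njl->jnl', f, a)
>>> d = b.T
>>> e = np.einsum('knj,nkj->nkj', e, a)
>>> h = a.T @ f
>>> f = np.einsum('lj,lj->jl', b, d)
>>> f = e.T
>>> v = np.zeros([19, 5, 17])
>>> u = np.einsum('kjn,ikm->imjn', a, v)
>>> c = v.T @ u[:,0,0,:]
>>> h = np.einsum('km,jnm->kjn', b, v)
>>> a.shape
(5, 29, 3)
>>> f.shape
(3, 29, 5)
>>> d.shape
(17, 17)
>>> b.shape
(17, 17)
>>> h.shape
(17, 19, 5)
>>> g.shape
()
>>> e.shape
(5, 29, 3)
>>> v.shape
(19, 5, 17)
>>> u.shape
(19, 17, 29, 3)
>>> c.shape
(17, 5, 3)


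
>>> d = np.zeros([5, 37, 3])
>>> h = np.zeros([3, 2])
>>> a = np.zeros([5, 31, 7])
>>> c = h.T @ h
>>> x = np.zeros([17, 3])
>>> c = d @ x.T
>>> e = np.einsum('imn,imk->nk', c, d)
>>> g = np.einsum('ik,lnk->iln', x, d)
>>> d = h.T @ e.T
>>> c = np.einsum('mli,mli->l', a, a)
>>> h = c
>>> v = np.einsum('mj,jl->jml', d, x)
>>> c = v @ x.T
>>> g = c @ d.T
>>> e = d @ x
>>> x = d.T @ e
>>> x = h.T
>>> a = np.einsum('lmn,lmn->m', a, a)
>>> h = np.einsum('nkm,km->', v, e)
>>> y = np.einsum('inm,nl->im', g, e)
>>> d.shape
(2, 17)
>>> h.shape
()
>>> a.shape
(31,)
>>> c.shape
(17, 2, 17)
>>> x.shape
(31,)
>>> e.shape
(2, 3)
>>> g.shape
(17, 2, 2)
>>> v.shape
(17, 2, 3)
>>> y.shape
(17, 2)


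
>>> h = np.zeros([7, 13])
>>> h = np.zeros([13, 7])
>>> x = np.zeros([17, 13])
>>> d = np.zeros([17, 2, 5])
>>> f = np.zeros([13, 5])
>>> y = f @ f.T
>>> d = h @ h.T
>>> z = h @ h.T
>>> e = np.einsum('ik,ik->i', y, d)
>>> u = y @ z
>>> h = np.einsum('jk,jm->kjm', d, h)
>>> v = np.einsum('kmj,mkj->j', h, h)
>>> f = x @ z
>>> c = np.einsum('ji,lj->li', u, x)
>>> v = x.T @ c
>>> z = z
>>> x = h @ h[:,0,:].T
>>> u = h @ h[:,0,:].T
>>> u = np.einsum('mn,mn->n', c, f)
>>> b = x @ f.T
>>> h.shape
(13, 13, 7)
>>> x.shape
(13, 13, 13)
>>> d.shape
(13, 13)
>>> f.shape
(17, 13)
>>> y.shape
(13, 13)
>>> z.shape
(13, 13)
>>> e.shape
(13,)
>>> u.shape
(13,)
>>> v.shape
(13, 13)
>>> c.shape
(17, 13)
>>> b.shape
(13, 13, 17)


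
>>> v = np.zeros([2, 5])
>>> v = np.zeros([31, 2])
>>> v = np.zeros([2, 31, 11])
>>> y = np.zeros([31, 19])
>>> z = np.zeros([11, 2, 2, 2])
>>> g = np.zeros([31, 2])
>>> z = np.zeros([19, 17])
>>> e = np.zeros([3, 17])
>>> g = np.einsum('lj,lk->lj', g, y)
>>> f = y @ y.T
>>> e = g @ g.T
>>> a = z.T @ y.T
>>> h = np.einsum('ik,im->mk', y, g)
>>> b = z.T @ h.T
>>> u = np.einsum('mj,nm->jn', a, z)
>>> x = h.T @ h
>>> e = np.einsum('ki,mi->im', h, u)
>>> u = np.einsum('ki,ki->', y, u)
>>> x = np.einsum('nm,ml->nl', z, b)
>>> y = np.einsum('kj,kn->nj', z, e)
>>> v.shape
(2, 31, 11)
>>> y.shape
(31, 17)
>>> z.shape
(19, 17)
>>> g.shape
(31, 2)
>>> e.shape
(19, 31)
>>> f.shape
(31, 31)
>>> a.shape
(17, 31)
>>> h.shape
(2, 19)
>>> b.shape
(17, 2)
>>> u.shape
()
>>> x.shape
(19, 2)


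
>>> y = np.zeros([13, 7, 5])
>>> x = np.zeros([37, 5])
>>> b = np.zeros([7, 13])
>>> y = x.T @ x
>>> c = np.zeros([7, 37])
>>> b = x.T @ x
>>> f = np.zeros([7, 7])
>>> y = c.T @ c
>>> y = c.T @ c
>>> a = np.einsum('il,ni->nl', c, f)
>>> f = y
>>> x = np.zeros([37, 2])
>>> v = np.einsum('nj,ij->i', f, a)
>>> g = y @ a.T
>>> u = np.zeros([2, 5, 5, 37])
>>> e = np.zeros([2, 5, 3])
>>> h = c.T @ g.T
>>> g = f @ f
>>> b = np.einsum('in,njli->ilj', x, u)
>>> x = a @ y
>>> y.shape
(37, 37)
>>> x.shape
(7, 37)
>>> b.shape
(37, 5, 5)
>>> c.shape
(7, 37)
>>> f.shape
(37, 37)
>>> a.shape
(7, 37)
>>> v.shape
(7,)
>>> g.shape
(37, 37)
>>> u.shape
(2, 5, 5, 37)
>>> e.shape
(2, 5, 3)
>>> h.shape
(37, 37)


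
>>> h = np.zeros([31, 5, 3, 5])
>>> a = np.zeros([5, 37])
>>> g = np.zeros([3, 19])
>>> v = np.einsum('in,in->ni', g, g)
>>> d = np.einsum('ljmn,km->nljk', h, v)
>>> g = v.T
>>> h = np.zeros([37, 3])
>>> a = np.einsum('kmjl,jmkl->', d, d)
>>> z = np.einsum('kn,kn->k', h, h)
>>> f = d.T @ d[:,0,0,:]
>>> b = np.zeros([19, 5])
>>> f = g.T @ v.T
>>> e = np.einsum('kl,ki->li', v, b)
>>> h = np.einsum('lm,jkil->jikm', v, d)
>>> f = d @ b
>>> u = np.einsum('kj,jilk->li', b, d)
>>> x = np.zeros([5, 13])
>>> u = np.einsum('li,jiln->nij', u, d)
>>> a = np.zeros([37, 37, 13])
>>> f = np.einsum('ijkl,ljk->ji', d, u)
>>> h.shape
(5, 5, 31, 3)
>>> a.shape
(37, 37, 13)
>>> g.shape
(3, 19)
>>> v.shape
(19, 3)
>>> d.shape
(5, 31, 5, 19)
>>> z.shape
(37,)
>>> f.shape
(31, 5)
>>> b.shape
(19, 5)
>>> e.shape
(3, 5)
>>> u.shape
(19, 31, 5)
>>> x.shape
(5, 13)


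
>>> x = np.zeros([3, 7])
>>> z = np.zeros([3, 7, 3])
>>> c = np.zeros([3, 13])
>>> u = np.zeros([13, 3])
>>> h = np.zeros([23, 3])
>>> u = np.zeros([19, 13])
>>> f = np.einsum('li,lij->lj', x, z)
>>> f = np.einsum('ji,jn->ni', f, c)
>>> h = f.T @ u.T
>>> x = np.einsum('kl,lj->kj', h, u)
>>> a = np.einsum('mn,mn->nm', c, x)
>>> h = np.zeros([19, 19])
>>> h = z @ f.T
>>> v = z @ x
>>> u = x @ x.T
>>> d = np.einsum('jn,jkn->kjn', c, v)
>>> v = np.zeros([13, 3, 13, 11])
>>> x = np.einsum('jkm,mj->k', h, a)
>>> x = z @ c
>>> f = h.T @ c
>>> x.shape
(3, 7, 13)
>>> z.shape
(3, 7, 3)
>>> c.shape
(3, 13)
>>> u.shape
(3, 3)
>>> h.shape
(3, 7, 13)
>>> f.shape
(13, 7, 13)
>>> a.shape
(13, 3)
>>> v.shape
(13, 3, 13, 11)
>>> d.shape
(7, 3, 13)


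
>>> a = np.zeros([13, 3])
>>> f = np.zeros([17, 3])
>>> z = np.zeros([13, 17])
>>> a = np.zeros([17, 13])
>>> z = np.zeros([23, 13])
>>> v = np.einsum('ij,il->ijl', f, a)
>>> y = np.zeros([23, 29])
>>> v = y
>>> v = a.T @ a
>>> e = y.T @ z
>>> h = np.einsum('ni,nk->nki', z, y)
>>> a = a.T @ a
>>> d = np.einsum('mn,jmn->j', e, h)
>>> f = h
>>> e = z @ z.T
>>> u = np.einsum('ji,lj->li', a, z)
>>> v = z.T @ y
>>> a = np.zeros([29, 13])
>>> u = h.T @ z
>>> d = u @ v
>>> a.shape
(29, 13)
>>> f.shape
(23, 29, 13)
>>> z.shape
(23, 13)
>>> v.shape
(13, 29)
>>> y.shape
(23, 29)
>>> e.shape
(23, 23)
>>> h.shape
(23, 29, 13)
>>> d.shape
(13, 29, 29)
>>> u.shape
(13, 29, 13)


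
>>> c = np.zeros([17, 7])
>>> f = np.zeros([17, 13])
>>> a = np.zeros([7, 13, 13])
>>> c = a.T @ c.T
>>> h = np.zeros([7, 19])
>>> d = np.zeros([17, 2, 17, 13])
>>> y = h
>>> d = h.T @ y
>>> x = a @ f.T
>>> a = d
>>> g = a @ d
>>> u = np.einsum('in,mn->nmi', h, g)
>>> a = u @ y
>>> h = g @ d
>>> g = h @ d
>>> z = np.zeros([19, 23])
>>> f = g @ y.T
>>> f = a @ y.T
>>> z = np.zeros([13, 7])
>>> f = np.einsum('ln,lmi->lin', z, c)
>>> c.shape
(13, 13, 17)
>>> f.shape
(13, 17, 7)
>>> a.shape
(19, 19, 19)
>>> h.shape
(19, 19)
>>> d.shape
(19, 19)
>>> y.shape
(7, 19)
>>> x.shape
(7, 13, 17)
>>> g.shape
(19, 19)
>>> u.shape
(19, 19, 7)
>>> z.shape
(13, 7)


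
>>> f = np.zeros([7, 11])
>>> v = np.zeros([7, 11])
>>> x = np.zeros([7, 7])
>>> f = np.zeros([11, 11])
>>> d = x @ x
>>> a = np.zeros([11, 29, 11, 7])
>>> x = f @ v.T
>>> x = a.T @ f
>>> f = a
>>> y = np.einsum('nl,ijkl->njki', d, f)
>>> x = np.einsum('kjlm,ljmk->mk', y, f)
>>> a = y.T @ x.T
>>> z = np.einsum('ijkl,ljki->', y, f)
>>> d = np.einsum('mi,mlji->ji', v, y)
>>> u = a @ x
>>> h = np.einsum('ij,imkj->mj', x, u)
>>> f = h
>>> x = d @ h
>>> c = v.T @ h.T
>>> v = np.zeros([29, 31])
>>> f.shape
(11, 7)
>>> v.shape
(29, 31)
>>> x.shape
(11, 7)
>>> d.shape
(11, 11)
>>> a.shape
(11, 11, 29, 11)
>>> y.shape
(7, 29, 11, 11)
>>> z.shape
()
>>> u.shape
(11, 11, 29, 7)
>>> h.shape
(11, 7)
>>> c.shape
(11, 11)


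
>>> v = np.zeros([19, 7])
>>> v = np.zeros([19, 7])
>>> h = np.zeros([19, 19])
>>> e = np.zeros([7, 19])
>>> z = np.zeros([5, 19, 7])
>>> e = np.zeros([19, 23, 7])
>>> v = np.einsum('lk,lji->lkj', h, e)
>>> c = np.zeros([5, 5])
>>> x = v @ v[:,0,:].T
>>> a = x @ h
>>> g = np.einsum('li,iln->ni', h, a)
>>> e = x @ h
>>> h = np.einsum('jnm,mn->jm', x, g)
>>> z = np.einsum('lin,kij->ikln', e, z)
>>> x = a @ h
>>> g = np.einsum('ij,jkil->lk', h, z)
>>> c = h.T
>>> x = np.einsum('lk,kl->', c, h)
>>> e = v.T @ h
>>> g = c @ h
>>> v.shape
(19, 19, 23)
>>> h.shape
(19, 19)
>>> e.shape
(23, 19, 19)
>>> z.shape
(19, 5, 19, 19)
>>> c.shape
(19, 19)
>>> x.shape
()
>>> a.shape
(19, 19, 19)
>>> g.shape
(19, 19)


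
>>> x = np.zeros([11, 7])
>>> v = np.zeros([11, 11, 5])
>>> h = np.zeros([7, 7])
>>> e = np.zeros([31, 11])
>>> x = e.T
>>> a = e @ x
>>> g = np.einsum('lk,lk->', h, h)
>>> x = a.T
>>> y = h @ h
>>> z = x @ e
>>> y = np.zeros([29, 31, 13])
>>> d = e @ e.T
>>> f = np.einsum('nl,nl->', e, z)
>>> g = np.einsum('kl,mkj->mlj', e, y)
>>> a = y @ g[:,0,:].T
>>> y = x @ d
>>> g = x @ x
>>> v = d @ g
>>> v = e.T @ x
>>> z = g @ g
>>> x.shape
(31, 31)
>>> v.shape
(11, 31)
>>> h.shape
(7, 7)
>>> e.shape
(31, 11)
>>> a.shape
(29, 31, 29)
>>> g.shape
(31, 31)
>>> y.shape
(31, 31)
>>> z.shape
(31, 31)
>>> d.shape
(31, 31)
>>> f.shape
()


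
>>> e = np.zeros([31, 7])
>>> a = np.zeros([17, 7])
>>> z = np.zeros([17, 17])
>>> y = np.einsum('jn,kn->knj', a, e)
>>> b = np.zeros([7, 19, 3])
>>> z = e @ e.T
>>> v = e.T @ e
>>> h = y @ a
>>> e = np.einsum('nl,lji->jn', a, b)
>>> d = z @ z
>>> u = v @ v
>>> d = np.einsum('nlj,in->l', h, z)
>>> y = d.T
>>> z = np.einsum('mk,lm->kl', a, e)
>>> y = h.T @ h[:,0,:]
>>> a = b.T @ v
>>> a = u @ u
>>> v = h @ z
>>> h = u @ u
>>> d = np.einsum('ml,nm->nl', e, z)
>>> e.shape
(19, 17)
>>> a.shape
(7, 7)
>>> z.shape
(7, 19)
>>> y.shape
(7, 7, 7)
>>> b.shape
(7, 19, 3)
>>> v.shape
(31, 7, 19)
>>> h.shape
(7, 7)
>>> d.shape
(7, 17)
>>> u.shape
(7, 7)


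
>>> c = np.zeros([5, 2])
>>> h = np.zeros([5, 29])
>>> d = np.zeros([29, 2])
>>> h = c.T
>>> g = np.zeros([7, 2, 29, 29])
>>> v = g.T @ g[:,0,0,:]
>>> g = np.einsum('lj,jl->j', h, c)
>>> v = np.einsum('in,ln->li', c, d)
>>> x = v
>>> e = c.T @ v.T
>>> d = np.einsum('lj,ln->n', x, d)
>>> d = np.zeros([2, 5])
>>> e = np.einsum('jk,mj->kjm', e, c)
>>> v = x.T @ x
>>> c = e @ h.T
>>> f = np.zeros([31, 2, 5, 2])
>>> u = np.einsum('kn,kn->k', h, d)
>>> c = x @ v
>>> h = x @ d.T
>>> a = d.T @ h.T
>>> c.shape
(29, 5)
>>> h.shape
(29, 2)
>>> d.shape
(2, 5)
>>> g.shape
(5,)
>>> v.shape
(5, 5)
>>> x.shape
(29, 5)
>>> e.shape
(29, 2, 5)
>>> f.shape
(31, 2, 5, 2)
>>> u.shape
(2,)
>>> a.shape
(5, 29)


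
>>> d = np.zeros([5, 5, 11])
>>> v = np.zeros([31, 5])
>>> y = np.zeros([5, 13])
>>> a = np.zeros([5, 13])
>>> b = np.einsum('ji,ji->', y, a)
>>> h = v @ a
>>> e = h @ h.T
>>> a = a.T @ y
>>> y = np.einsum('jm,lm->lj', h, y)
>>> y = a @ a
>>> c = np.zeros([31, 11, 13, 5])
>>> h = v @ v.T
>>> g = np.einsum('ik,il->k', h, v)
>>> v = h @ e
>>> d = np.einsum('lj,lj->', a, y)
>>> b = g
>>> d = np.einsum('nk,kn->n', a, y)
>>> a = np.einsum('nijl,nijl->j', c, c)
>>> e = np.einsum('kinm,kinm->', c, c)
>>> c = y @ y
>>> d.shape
(13,)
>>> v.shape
(31, 31)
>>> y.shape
(13, 13)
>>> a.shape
(13,)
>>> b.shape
(31,)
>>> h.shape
(31, 31)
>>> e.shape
()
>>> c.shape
(13, 13)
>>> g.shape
(31,)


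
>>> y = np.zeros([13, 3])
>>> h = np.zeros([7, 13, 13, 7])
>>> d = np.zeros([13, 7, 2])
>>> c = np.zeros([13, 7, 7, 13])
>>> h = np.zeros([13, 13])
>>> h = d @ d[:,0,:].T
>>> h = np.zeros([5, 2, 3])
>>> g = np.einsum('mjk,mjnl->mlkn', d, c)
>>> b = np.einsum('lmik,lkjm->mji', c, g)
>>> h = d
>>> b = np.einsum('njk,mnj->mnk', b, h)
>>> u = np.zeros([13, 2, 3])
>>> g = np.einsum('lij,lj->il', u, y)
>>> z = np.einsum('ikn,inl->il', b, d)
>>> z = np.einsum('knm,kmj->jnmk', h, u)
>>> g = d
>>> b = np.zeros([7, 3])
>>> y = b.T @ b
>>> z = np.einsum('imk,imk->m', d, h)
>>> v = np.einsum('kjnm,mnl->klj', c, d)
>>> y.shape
(3, 3)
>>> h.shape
(13, 7, 2)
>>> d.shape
(13, 7, 2)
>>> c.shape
(13, 7, 7, 13)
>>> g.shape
(13, 7, 2)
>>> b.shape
(7, 3)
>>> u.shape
(13, 2, 3)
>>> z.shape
(7,)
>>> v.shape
(13, 2, 7)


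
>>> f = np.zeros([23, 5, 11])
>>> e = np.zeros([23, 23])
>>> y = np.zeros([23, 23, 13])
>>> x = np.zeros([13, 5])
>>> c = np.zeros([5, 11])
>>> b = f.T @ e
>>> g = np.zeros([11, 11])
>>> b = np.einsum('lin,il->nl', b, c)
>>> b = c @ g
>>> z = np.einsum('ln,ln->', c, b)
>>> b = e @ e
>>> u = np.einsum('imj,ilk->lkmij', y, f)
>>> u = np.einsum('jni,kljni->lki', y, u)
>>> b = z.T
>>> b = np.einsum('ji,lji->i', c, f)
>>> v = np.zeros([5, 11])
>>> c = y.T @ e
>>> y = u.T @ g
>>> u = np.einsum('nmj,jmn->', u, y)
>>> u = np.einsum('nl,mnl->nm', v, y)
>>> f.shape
(23, 5, 11)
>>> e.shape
(23, 23)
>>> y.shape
(13, 5, 11)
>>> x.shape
(13, 5)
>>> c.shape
(13, 23, 23)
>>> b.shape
(11,)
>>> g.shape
(11, 11)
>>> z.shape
()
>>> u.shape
(5, 13)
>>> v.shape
(5, 11)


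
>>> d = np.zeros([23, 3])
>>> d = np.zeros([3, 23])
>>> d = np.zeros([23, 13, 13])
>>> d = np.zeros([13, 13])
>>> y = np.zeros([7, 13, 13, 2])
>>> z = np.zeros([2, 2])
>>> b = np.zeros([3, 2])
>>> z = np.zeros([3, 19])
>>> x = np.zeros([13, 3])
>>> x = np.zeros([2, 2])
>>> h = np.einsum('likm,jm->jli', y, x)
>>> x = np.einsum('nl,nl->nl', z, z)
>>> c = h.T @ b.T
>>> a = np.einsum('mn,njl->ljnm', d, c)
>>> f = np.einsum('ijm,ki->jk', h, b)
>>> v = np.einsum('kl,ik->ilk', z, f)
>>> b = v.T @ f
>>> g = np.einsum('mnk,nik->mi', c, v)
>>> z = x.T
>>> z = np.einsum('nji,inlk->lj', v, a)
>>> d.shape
(13, 13)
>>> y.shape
(7, 13, 13, 2)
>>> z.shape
(13, 19)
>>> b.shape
(3, 19, 3)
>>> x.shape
(3, 19)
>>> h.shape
(2, 7, 13)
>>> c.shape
(13, 7, 3)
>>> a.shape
(3, 7, 13, 13)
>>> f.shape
(7, 3)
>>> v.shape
(7, 19, 3)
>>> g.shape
(13, 19)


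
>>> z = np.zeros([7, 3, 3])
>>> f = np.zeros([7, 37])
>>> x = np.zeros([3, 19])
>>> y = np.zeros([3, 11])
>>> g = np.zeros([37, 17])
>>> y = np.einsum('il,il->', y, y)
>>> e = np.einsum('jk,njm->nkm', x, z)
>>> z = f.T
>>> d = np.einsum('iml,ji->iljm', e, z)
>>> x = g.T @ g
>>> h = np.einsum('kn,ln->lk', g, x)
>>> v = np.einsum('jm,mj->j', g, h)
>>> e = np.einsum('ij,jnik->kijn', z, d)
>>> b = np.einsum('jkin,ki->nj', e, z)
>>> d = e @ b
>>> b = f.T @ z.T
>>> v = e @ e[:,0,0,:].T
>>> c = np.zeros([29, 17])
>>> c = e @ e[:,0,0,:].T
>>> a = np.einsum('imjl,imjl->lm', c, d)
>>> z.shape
(37, 7)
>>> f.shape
(7, 37)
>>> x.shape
(17, 17)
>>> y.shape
()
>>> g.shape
(37, 17)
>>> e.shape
(19, 37, 7, 3)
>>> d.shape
(19, 37, 7, 19)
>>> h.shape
(17, 37)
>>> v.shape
(19, 37, 7, 19)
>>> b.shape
(37, 37)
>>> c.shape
(19, 37, 7, 19)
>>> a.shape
(19, 37)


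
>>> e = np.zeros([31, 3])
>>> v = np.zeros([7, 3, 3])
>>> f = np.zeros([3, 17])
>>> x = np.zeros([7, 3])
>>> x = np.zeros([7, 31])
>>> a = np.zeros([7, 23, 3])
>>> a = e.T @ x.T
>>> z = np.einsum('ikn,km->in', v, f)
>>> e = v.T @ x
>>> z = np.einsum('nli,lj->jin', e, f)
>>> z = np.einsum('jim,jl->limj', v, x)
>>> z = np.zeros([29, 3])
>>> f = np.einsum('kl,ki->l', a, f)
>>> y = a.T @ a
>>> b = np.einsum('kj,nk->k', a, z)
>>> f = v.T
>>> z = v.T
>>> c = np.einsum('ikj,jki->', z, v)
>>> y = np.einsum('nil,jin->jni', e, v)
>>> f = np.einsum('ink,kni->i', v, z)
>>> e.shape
(3, 3, 31)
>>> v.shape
(7, 3, 3)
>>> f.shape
(7,)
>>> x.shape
(7, 31)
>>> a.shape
(3, 7)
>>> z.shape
(3, 3, 7)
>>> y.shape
(7, 3, 3)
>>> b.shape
(3,)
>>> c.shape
()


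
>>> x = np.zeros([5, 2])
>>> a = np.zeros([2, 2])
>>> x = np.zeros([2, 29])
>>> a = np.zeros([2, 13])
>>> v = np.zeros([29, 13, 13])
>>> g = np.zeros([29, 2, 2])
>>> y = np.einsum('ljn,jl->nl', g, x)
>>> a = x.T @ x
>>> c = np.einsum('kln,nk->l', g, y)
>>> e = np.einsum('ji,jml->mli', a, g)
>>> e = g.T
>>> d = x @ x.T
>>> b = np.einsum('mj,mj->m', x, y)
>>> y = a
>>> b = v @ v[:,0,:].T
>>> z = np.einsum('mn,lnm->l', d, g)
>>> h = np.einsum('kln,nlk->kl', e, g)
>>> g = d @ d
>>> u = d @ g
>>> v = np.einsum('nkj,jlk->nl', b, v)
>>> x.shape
(2, 29)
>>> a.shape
(29, 29)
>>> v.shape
(29, 13)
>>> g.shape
(2, 2)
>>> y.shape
(29, 29)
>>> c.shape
(2,)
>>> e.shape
(2, 2, 29)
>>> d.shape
(2, 2)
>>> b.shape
(29, 13, 29)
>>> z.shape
(29,)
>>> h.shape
(2, 2)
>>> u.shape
(2, 2)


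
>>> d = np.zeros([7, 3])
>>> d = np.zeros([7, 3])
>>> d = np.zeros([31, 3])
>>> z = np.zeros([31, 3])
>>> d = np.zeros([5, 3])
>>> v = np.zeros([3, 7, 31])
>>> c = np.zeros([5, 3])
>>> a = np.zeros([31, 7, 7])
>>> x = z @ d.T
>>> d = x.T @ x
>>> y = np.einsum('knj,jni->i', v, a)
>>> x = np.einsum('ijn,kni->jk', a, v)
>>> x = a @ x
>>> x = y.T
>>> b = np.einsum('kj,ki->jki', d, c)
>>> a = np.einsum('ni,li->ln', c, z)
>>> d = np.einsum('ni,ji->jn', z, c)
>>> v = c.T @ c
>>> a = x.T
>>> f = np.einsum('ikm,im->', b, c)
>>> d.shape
(5, 31)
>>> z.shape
(31, 3)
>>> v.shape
(3, 3)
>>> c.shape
(5, 3)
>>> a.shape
(7,)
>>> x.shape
(7,)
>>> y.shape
(7,)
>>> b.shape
(5, 5, 3)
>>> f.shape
()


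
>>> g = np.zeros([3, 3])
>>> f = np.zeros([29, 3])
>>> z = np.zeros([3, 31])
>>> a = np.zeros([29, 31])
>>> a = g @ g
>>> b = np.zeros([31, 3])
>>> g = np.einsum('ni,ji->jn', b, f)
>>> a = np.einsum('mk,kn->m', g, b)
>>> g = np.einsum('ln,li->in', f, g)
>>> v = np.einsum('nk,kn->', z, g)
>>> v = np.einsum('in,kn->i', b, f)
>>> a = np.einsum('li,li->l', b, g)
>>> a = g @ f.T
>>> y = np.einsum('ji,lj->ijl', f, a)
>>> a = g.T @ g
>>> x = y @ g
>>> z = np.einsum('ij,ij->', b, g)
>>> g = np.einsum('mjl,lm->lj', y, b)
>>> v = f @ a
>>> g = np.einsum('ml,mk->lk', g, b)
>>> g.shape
(29, 3)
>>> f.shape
(29, 3)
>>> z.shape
()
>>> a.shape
(3, 3)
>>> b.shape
(31, 3)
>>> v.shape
(29, 3)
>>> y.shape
(3, 29, 31)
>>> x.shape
(3, 29, 3)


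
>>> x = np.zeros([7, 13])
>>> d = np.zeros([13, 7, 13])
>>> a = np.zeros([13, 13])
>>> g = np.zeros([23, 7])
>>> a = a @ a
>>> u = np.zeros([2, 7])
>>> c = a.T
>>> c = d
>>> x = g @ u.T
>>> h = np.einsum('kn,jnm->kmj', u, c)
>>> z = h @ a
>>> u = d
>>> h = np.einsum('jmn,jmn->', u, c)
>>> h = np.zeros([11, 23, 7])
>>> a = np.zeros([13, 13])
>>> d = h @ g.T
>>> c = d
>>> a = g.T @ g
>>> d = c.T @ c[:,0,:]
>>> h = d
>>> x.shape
(23, 2)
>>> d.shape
(23, 23, 23)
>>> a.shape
(7, 7)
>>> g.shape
(23, 7)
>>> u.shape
(13, 7, 13)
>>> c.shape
(11, 23, 23)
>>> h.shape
(23, 23, 23)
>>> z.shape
(2, 13, 13)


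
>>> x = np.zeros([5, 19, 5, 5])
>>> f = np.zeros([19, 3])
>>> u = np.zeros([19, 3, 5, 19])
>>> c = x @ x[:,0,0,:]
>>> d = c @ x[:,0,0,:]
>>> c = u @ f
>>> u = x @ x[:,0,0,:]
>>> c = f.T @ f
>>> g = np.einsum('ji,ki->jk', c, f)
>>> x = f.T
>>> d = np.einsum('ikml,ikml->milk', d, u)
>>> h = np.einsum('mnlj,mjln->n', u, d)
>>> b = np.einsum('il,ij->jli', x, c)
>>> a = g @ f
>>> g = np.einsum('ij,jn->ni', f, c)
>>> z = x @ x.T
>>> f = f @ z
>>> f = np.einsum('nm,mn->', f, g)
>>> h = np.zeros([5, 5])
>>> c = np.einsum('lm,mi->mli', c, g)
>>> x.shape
(3, 19)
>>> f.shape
()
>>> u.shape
(5, 19, 5, 5)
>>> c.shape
(3, 3, 19)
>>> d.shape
(5, 5, 5, 19)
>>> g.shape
(3, 19)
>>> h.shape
(5, 5)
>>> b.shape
(3, 19, 3)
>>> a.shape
(3, 3)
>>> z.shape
(3, 3)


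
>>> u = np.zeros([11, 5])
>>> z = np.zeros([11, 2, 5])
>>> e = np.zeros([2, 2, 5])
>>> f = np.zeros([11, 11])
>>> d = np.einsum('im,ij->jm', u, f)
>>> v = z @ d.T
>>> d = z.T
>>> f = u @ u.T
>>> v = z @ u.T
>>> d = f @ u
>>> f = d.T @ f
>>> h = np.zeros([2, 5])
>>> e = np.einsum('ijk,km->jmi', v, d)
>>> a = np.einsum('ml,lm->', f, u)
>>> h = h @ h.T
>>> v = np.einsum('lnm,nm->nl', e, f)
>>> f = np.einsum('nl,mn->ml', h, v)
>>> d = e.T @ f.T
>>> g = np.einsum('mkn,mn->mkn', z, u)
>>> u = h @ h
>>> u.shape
(2, 2)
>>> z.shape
(11, 2, 5)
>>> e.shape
(2, 5, 11)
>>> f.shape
(5, 2)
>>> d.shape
(11, 5, 5)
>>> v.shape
(5, 2)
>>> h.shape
(2, 2)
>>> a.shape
()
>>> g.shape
(11, 2, 5)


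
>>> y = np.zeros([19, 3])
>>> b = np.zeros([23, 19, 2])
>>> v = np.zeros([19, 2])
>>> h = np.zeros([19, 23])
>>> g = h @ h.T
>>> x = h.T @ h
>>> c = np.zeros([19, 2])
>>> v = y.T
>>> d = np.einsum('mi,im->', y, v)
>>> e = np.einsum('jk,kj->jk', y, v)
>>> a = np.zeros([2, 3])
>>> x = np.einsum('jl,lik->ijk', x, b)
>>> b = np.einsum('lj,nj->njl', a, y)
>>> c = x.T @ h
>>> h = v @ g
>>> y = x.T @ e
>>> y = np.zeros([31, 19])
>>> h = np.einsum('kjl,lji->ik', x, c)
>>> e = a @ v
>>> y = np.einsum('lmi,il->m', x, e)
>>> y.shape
(23,)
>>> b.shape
(19, 3, 2)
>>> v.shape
(3, 19)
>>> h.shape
(23, 19)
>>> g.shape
(19, 19)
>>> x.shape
(19, 23, 2)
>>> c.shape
(2, 23, 23)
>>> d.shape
()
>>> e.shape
(2, 19)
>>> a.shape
(2, 3)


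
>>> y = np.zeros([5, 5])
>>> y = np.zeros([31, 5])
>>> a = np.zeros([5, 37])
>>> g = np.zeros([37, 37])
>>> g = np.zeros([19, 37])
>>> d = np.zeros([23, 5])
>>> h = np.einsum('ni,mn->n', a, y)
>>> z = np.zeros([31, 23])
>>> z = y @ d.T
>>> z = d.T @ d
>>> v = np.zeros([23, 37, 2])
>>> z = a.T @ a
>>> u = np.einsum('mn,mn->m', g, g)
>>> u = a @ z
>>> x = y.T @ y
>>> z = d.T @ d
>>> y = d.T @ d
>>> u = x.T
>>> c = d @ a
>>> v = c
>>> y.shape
(5, 5)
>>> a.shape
(5, 37)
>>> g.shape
(19, 37)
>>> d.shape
(23, 5)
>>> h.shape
(5,)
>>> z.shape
(5, 5)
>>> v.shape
(23, 37)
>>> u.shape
(5, 5)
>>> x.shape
(5, 5)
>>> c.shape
(23, 37)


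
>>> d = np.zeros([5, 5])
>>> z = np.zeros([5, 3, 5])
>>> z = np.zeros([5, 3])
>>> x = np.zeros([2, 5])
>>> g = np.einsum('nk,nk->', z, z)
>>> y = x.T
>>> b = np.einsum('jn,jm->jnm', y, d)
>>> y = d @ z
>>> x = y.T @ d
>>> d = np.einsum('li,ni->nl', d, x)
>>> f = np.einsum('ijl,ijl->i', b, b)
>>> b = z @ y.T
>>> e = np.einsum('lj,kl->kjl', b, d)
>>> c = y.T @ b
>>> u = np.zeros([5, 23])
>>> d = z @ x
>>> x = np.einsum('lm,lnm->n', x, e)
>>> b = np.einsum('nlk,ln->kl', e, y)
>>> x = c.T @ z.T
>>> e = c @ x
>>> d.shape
(5, 5)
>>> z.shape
(5, 3)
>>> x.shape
(5, 5)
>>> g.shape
()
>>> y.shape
(5, 3)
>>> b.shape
(5, 5)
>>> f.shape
(5,)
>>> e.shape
(3, 5)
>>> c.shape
(3, 5)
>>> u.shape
(5, 23)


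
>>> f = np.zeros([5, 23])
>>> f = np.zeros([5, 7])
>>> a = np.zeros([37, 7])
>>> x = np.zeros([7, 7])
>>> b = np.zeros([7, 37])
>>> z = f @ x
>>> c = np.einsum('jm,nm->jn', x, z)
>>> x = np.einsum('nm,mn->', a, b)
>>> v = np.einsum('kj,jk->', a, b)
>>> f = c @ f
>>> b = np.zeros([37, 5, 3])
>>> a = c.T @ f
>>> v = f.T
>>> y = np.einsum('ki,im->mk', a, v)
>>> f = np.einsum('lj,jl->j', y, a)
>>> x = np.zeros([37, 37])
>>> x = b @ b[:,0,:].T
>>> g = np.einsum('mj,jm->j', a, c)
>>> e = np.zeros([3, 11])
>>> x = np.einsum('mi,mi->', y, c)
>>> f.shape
(5,)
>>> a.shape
(5, 7)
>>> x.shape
()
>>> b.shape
(37, 5, 3)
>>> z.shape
(5, 7)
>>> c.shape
(7, 5)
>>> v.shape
(7, 7)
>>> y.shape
(7, 5)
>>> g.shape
(7,)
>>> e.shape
(3, 11)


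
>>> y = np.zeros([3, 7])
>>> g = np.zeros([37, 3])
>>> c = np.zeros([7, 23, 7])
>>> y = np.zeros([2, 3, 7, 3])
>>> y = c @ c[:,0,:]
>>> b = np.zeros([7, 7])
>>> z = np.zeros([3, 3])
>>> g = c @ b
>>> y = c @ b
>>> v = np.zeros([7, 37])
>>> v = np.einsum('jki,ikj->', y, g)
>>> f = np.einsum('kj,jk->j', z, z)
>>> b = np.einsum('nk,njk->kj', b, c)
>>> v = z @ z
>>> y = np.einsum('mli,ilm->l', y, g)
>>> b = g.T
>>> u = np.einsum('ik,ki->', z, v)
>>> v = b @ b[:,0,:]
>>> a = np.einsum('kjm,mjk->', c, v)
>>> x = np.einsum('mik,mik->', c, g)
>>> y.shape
(23,)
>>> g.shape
(7, 23, 7)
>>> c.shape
(7, 23, 7)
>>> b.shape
(7, 23, 7)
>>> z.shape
(3, 3)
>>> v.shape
(7, 23, 7)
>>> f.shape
(3,)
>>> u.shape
()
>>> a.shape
()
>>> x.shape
()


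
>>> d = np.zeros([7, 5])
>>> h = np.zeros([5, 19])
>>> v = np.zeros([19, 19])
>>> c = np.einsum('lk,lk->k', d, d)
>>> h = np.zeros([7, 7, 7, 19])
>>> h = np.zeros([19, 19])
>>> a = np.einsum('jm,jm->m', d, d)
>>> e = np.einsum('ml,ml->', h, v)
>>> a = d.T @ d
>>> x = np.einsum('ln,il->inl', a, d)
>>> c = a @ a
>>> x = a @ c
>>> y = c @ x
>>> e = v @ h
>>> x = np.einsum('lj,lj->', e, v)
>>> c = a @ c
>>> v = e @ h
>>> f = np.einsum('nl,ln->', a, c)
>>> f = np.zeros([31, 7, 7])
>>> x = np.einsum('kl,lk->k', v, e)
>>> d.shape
(7, 5)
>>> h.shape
(19, 19)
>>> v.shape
(19, 19)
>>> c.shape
(5, 5)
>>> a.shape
(5, 5)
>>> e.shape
(19, 19)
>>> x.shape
(19,)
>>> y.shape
(5, 5)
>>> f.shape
(31, 7, 7)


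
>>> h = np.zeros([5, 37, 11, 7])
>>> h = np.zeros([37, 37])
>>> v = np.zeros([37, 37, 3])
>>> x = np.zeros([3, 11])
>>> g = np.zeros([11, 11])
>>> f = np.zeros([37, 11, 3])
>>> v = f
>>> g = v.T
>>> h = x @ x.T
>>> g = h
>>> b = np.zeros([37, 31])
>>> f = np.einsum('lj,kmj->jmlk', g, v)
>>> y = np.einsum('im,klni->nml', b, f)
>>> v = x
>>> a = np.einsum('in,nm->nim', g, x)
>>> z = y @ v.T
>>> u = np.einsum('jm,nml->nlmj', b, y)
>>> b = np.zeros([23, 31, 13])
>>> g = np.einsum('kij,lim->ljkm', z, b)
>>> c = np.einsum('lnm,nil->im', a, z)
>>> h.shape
(3, 3)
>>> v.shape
(3, 11)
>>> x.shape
(3, 11)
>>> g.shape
(23, 3, 3, 13)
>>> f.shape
(3, 11, 3, 37)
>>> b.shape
(23, 31, 13)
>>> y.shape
(3, 31, 11)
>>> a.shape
(3, 3, 11)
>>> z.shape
(3, 31, 3)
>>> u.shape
(3, 11, 31, 37)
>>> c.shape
(31, 11)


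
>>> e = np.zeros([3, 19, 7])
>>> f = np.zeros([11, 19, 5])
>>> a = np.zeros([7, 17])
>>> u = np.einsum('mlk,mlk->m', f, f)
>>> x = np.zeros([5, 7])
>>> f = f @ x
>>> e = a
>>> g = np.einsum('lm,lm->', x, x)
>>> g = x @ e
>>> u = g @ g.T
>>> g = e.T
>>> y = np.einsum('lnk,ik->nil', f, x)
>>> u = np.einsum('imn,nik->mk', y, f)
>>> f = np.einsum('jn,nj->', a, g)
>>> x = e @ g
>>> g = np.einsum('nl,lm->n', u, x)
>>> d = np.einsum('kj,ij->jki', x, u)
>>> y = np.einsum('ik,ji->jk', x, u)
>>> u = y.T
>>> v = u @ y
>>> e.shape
(7, 17)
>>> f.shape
()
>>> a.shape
(7, 17)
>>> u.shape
(7, 5)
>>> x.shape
(7, 7)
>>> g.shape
(5,)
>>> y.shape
(5, 7)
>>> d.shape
(7, 7, 5)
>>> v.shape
(7, 7)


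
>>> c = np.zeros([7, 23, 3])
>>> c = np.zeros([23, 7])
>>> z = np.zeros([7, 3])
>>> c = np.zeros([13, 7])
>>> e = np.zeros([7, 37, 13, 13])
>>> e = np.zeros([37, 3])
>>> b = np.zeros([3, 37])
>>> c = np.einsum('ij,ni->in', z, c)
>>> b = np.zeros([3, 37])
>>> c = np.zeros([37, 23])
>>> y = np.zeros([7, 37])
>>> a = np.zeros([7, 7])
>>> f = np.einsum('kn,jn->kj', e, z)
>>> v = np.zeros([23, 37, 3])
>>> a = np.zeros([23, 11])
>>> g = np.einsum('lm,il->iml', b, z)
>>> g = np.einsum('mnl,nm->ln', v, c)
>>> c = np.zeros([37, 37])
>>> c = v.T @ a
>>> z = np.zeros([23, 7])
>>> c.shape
(3, 37, 11)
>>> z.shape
(23, 7)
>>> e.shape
(37, 3)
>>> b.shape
(3, 37)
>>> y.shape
(7, 37)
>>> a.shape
(23, 11)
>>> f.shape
(37, 7)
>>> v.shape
(23, 37, 3)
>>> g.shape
(3, 37)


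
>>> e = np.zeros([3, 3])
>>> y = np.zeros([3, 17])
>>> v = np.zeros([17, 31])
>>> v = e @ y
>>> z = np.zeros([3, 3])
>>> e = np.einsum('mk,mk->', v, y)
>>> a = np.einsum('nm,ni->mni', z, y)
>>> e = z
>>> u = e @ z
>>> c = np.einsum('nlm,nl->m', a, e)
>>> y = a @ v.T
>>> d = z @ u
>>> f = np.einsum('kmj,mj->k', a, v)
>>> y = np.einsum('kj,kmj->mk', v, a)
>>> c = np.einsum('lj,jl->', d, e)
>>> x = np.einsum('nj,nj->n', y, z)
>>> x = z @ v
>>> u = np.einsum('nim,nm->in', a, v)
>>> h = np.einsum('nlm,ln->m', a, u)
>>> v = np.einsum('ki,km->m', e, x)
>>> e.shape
(3, 3)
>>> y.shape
(3, 3)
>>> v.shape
(17,)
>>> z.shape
(3, 3)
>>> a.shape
(3, 3, 17)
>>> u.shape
(3, 3)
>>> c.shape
()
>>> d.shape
(3, 3)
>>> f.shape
(3,)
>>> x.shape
(3, 17)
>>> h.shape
(17,)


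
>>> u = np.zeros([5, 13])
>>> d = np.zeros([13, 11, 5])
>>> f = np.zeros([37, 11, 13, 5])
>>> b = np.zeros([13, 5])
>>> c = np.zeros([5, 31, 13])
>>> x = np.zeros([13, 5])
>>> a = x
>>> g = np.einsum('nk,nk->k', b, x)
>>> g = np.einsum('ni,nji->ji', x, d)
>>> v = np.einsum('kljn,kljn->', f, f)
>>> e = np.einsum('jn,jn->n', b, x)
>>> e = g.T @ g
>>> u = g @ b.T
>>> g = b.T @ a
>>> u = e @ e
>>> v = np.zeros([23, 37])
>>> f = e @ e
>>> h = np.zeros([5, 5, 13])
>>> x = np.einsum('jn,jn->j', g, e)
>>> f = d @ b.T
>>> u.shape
(5, 5)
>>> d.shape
(13, 11, 5)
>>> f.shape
(13, 11, 13)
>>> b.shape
(13, 5)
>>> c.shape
(5, 31, 13)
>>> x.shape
(5,)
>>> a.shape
(13, 5)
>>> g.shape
(5, 5)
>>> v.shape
(23, 37)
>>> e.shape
(5, 5)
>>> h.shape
(5, 5, 13)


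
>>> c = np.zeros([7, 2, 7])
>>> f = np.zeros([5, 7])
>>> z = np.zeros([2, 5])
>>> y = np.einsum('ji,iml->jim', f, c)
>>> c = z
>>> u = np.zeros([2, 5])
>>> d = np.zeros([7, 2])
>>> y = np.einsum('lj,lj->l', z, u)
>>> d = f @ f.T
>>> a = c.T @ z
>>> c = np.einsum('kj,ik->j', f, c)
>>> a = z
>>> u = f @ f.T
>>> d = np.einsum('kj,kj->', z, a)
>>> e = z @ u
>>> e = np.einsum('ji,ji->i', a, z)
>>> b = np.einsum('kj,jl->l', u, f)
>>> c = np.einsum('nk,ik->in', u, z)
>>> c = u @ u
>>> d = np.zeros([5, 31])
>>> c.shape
(5, 5)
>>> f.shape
(5, 7)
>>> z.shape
(2, 5)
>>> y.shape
(2,)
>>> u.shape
(5, 5)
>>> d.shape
(5, 31)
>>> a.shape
(2, 5)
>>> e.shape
(5,)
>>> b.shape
(7,)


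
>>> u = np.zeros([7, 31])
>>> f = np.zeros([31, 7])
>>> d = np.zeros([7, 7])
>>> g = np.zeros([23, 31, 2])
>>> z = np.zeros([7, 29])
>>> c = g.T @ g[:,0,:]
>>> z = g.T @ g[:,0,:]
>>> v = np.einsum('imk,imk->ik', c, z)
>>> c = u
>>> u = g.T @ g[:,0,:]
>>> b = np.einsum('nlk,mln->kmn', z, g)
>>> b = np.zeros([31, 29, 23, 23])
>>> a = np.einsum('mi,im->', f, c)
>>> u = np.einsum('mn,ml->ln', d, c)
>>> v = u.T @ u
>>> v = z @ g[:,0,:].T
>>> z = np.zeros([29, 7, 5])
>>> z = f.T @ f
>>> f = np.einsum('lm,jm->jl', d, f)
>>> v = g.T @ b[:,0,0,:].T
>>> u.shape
(31, 7)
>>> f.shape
(31, 7)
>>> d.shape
(7, 7)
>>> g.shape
(23, 31, 2)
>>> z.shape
(7, 7)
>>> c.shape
(7, 31)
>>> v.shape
(2, 31, 31)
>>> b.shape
(31, 29, 23, 23)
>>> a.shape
()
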